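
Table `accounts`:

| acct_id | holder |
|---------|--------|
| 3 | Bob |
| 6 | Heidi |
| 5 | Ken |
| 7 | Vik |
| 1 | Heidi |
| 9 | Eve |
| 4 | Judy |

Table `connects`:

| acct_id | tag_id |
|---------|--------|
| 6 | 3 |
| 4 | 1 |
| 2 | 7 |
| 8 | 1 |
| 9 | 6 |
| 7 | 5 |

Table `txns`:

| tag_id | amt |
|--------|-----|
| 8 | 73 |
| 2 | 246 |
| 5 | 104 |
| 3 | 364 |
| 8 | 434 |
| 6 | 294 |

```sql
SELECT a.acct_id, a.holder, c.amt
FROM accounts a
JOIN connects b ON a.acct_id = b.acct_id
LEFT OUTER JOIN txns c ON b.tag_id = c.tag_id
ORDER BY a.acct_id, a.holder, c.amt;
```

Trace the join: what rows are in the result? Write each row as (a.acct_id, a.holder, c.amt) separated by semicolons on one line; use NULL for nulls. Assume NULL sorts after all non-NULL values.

(4, Judy, NULL); (6, Heidi, 364); (7, Vik, 104); (9, Eve, 294)

Joins associate left-to-right: accounts INNER JOIN connects on acct_id gives 4 intermediate row(s).
Then LEFT JOIN `txns c` on tag_id: each of those 4 rows is kept; rows whose b.tag_id has no match in c get NULL for c's columns.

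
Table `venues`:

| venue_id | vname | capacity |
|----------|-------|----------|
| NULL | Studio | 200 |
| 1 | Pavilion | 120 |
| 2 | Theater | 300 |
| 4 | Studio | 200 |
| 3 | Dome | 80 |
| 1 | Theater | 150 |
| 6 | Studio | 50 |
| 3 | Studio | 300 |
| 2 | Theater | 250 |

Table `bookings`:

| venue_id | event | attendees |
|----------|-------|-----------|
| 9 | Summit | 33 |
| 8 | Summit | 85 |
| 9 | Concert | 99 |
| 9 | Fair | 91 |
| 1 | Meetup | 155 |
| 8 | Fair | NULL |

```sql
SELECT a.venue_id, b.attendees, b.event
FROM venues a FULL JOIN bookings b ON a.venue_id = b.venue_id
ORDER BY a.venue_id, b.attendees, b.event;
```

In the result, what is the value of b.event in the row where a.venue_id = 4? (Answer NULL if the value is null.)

FULL OUTER JOIN keeps every row from both sides; unmatched rows get NULL for the other side's columns.
Matching on a.venue_id = b.venue_id. A NULL in a compared column never satisfies the condition.
- a row (venue_id=NULL): no match → kept, b columns NULL.
- a row (venue_id=1): matches 1 b row(s) → 1 output row(s).
- a row (venue_id=2): no match → kept, b columns NULL.
- a row (venue_id=4): no match → kept, b columns NULL.
- a row (venue_id=3): no match → kept, b columns NULL.
- a row (venue_id=1): matches 1 b row(s) → 1 output row(s).
- a row (venue_id=6): no match → kept, b columns NULL.
- a row (venue_id=3): no match → kept, b columns NULL.
- a row (venue_id=2): no match → kept, b columns NULL.
- 5 row(s) from b found no a partner → padded with NULL.

NULL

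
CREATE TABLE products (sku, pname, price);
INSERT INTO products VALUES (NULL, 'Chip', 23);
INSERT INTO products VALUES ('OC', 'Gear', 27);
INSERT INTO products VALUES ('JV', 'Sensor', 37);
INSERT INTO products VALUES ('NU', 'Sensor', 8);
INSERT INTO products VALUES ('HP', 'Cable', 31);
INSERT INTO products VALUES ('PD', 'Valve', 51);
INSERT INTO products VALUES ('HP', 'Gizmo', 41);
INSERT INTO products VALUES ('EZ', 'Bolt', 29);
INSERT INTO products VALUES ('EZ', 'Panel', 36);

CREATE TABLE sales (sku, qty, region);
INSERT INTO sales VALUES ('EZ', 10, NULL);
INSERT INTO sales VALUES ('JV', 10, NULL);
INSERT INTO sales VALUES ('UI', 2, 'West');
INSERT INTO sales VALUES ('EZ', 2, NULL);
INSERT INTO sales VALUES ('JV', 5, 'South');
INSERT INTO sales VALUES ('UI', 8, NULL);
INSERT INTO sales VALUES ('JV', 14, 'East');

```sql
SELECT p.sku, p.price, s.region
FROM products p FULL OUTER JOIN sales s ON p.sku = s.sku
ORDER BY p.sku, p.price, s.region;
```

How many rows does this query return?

FULL OUTER JOIN keeps every row from both sides; unmatched rows get NULL for the other side's columns.
Matching on p.sku = s.sku. A NULL in a compared column never satisfies the condition.
Matched pairs: 7; unmatched p rows kept: 6; unmatched s rows kept: 2.
Total: 7 matched + 8 padded = 15 rows.

15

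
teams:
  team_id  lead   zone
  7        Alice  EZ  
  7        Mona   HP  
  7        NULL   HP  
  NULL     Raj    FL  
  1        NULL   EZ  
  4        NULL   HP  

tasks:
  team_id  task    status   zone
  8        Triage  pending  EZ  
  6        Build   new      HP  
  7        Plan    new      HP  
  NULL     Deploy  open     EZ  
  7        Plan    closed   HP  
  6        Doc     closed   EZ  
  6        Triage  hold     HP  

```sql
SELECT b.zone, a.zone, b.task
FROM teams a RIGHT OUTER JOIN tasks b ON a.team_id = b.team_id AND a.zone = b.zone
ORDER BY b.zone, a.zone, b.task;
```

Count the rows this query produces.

RIGHT JOIN keeps every row from `tasks`; unmatched rows get NULL for `teams`'s columns.
Matching on a.team_id = b.team_id AND a.zone = b.zone. A NULL in a compared column never satisfies the condition.
Matched pairs: 4; unmatched b rows kept: 5.
Total: 4 matched + 5 padded = 9 rows.

9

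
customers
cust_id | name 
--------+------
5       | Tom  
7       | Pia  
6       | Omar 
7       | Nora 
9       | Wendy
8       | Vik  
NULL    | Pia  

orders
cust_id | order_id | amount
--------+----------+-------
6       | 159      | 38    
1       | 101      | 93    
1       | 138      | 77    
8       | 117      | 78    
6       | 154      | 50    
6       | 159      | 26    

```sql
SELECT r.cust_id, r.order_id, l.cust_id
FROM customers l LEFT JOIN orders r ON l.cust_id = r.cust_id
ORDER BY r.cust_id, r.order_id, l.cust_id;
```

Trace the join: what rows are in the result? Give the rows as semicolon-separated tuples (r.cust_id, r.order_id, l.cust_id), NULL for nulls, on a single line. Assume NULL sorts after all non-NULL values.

LEFT JOIN keeps every row from `customers`; unmatched rows get NULL for `orders`'s columns.
Matching on l.cust_id = r.cust_id. A NULL in a compared column never satisfies the condition.
- l[0] cust_id=5 → no match; kept with NULLs on the r side.
- l[1] cust_id=7 → no match; kept with NULLs on the r side.
- l[2] cust_id=6 → 3 match(es) in r → 3 row(s).
- l[3] cust_id=7 → no match; kept with NULLs on the r side.
- l[4] cust_id=9 → no match; kept with NULLs on the r side.
- l[5] cust_id=8 → 1 match(es) in r → 1 row(s).
- l[6] cust_id=NULL → no match; kept with NULLs on the r side.
After projecting and ordering:
r.cust_id | r.order_id | l.cust_id
6 | 154 | 6
6 | 159 | 6
6 | 159 | 6
8 | 117 | 8
NULL | NULL | 5
NULL | NULL | 7
NULL | NULL | 7
NULL | NULL | 9
NULL | NULL | NULL

(6, 154, 6); (6, 159, 6); (6, 159, 6); (8, 117, 8); (NULL, NULL, 5); (NULL, NULL, 7); (NULL, NULL, 7); (NULL, NULL, 9); (NULL, NULL, NULL)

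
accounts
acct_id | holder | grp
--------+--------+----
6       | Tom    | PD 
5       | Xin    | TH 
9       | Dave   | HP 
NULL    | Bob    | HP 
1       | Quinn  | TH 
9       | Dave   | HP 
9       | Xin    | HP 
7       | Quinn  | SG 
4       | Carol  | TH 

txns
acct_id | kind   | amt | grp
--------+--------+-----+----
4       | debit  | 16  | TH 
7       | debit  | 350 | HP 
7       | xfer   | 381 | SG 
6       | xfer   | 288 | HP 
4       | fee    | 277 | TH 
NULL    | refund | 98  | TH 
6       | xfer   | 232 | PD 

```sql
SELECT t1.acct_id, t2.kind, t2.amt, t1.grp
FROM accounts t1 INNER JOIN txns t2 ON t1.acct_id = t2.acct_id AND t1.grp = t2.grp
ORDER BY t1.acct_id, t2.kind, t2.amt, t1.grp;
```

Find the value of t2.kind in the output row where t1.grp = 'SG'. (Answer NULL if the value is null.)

xfer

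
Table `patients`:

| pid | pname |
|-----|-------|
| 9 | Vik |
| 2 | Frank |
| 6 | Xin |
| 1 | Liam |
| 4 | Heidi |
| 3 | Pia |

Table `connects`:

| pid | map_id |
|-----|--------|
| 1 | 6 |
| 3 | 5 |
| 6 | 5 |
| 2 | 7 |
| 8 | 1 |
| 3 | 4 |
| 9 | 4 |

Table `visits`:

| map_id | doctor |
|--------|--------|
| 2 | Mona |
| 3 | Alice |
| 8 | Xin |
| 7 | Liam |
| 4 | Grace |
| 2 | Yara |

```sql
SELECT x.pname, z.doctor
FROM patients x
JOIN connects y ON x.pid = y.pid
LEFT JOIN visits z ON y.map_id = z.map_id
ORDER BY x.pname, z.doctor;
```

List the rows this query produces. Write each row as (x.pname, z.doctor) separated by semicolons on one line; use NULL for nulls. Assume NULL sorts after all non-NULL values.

(Frank, Liam); (Liam, NULL); (Pia, Grace); (Pia, NULL); (Vik, Grace); (Xin, NULL)

Evaluate left to right. First `patients x INNER JOIN connects y` on pid: 6 row(s).
Then LEFT JOIN `visits z` on map_id: each of those 6 rows is kept; rows whose y.map_id has no match in z get NULL for z's columns.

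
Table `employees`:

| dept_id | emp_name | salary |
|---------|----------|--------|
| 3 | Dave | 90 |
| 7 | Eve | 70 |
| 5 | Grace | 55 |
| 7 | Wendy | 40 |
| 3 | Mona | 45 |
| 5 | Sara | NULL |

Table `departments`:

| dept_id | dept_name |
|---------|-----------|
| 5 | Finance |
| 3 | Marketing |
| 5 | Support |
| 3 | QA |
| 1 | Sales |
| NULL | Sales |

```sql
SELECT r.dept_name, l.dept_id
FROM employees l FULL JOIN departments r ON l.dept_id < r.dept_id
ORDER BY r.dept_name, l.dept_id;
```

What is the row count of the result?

FULL OUTER JOIN keeps every row from both sides; unmatched rows get NULL for the other side's columns.
Matching on l.dept_id < r.dept_id. A NULL in a compared column never satisfies the condition.
Matched pairs: 4; unmatched l rows kept: 4; unmatched r rows kept: 4.
Total: 4 matched + 8 padded = 12 rows.

12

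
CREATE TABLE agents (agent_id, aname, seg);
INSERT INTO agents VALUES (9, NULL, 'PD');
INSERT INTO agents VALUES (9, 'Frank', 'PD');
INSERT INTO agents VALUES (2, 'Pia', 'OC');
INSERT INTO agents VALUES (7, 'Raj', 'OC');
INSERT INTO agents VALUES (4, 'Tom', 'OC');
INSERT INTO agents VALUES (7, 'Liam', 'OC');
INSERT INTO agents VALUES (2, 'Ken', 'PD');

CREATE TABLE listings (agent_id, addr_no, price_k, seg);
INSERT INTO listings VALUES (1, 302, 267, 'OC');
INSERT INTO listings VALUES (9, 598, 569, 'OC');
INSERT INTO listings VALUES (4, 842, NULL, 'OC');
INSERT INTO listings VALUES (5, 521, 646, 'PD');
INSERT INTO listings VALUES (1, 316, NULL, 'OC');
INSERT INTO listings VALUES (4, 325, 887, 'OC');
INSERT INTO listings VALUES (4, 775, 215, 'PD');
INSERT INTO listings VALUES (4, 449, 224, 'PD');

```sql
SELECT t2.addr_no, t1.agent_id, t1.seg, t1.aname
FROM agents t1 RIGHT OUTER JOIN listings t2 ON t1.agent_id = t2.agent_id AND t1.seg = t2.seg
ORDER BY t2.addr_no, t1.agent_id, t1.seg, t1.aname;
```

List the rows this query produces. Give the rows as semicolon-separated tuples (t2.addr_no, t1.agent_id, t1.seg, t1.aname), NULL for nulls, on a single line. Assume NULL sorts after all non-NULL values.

(302, NULL, NULL, NULL); (316, NULL, NULL, NULL); (325, 4, OC, Tom); (449, NULL, NULL, NULL); (521, NULL, NULL, NULL); (598, NULL, NULL, NULL); (775, NULL, NULL, NULL); (842, 4, OC, Tom)

RIGHT JOIN keeps every row from `listings`; unmatched rows get NULL for `agents`'s columns.
Matching on t1.agent_id = t2.agent_id AND t1.seg = t2.seg.
- t1[0] agent_id=9, seg=PD → no match.
- t1[1] agent_id=9, seg=PD → no match.
- t1[2] agent_id=2, seg=OC → no match.
- t1[3] agent_id=7, seg=OC → no match.
- t1[4] agent_id=4, seg=OC → 2 match(es) in t2 → 2 row(s).
- t1[5] agent_id=7, seg=OC → no match.
- t1[6] agent_id=2, seg=PD → no match.
- plus 6 unmatched t2 row(s), each kept with NULL t1 columns.
After projecting and ordering:
t2.addr_no | t1.agent_id | t1.seg | t1.aname
302 | NULL | NULL | NULL
316 | NULL | NULL | NULL
325 | 4 | OC | Tom
449 | NULL | NULL | NULL
521 | NULL | NULL | NULL
598 | NULL | NULL | NULL
775 | NULL | NULL | NULL
842 | 4 | OC | Tom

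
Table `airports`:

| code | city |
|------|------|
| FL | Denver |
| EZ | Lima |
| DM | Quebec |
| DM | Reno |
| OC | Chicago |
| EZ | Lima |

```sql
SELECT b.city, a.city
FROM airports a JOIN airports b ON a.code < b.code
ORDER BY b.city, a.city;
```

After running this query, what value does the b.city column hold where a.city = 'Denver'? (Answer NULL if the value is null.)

Chicago

INNER JOIN keeps only pairs where the ON condition holds.
Matching on a.code < b.code.
Matched pairs: 13.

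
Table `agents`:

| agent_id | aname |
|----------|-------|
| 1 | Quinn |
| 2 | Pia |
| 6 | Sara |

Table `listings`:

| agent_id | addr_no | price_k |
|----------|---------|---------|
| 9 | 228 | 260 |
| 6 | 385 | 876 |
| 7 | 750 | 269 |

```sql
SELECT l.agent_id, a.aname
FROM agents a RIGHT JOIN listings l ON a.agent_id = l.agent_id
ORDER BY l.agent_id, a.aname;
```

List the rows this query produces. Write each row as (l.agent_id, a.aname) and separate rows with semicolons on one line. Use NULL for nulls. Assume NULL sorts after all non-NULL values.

RIGHT JOIN keeps every row from `listings`; unmatched rows get NULL for `agents`'s columns.
Matching on a.agent_id = l.agent_id.
- a[0] agent_id=1 → no match.
- a[1] agent_id=2 → no match.
- a[2] agent_id=6 → 1 match(es) in l → 1 row(s).
- 2 row(s) from l found no a partner → padded with NULL.
After projecting and ordering:
l.agent_id | a.aname
6 | Sara
7 | NULL
9 | NULL

(6, Sara); (7, NULL); (9, NULL)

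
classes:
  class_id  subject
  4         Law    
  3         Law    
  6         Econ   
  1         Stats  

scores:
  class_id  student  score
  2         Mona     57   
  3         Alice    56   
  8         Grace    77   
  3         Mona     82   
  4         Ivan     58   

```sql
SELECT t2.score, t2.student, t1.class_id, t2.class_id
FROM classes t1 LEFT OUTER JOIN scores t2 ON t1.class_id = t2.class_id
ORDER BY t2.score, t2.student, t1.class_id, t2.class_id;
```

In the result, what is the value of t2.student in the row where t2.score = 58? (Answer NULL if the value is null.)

LEFT JOIN keeps every row from `classes`; unmatched rows get NULL for `scores`'s columns.
Matching on t1.class_id = t2.class_id.
Matched pairs: 3; unmatched t1 rows kept: 2.

Ivan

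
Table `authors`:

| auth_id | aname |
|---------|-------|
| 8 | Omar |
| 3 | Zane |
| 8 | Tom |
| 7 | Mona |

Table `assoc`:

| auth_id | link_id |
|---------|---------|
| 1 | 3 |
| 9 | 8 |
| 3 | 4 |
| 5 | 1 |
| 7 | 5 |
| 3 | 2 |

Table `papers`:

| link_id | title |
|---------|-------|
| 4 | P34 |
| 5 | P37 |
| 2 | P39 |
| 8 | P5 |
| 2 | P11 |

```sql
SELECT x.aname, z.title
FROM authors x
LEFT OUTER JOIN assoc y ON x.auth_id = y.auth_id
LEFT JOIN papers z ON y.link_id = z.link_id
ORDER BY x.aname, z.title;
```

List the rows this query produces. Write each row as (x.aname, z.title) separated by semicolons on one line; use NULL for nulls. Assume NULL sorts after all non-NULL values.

(Mona, P37); (Omar, NULL); (Tom, NULL); (Zane, P11); (Zane, P34); (Zane, P39)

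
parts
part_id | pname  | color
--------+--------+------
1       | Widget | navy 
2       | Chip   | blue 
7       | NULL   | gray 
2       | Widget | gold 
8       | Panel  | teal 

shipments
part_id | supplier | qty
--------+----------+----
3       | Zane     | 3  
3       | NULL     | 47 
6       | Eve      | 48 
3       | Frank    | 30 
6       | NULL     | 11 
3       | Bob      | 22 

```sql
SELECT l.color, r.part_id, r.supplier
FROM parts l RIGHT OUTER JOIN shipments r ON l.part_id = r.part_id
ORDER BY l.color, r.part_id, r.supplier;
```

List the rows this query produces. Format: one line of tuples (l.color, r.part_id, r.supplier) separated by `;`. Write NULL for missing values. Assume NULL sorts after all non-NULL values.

(NULL, 3, Bob); (NULL, 3, Frank); (NULL, 3, Zane); (NULL, 3, NULL); (NULL, 6, Eve); (NULL, 6, NULL)

RIGHT JOIN keeps every row from `shipments`; unmatched rows get NULL for `parts`'s columns.
Matching on l.part_id = r.part_id.
Matched pairs: 0; unmatched r rows kept: 6.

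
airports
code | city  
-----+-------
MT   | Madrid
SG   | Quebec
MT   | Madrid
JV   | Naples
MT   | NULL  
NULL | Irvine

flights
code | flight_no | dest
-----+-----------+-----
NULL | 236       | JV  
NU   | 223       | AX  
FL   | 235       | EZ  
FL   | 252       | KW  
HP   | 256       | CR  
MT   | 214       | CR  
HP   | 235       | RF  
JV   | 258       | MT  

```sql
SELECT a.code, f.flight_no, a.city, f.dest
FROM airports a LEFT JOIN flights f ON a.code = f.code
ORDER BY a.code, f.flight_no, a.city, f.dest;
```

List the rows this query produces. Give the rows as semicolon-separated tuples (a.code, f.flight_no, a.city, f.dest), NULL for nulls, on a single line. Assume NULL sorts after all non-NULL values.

(JV, 258, Naples, MT); (MT, 214, Madrid, CR); (MT, 214, Madrid, CR); (MT, 214, NULL, CR); (SG, NULL, Quebec, NULL); (NULL, NULL, Irvine, NULL)

LEFT JOIN keeps every row from `airports`; unmatched rows get NULL for `flights`'s columns.
Matching on a.code = f.code. A NULL in a compared column never satisfies the condition.
Matched pairs: 4; unmatched a rows kept: 2.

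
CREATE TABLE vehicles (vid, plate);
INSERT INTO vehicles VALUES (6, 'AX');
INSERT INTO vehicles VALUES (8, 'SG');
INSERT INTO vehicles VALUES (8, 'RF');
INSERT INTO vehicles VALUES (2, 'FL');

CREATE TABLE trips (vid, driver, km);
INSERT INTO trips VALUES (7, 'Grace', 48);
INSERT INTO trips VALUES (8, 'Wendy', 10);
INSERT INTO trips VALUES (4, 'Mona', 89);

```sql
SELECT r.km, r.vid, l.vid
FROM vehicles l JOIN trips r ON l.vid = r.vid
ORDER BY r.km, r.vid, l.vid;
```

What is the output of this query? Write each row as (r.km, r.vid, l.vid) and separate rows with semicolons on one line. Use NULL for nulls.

(10, 8, 8); (10, 8, 8)

INNER JOIN keeps only pairs where the ON condition holds.
Matching on l.vid = r.vid.
Matched pairs: 2.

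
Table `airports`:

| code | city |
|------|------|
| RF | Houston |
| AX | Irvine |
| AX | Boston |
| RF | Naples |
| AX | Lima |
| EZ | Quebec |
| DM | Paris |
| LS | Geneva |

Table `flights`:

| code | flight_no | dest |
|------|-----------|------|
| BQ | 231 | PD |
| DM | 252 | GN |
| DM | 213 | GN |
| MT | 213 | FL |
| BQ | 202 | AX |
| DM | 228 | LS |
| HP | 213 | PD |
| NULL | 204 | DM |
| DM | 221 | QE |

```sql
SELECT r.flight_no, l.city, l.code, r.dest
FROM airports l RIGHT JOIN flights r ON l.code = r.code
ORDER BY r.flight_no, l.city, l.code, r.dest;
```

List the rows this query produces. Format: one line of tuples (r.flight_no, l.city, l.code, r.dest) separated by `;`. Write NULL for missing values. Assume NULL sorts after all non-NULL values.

RIGHT JOIN keeps every row from `flights`; unmatched rows get NULL for `airports`'s columns.
Matching on l.code = r.code. A NULL in a compared column never satisfies the condition.
- l[0] code=RF → no match.
- l[1] code=AX → no match.
- l[2] code=AX → no match.
- l[3] code=RF → no match.
- l[4] code=AX → no match.
- l[5] code=EZ → no match.
- l[6] code=DM → 4 match(es) in r → 4 row(s).
- l[7] code=LS → no match.
- 5 row(s) from r found no l partner → padded with NULL.
After projecting and ordering:
r.flight_no | l.city | l.code | r.dest
202 | NULL | NULL | AX
204 | NULL | NULL | DM
213 | Paris | DM | GN
213 | NULL | NULL | FL
213 | NULL | NULL | PD
221 | Paris | DM | QE
228 | Paris | DM | LS
231 | NULL | NULL | PD
252 | Paris | DM | GN

(202, NULL, NULL, AX); (204, NULL, NULL, DM); (213, Paris, DM, GN); (213, NULL, NULL, FL); (213, NULL, NULL, PD); (221, Paris, DM, QE); (228, Paris, DM, LS); (231, NULL, NULL, PD); (252, Paris, DM, GN)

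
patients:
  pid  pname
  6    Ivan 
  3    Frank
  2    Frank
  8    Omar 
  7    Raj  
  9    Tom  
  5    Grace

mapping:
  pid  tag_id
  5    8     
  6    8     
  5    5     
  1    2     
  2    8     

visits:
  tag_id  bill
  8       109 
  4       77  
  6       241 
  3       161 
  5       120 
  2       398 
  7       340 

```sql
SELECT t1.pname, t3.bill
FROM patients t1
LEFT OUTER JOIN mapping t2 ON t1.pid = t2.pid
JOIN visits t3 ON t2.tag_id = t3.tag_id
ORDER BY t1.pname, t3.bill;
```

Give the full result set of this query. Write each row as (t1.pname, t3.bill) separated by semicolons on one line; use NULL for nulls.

Step 1 — t1 LEFT JOIN t2 on pid → 8 row(s).
Then INNER JOIN `visits t3` on tag_id: keep only rows whose t2.tag_id appears in t3.

(Frank, 109); (Grace, 109); (Grace, 120); (Ivan, 109)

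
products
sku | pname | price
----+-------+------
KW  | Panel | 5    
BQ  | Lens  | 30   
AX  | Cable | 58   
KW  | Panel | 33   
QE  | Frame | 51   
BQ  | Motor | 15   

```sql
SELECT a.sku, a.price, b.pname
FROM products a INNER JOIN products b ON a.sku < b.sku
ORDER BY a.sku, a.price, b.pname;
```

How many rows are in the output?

INNER JOIN keeps only pairs where the ON condition holds.
Matching on a.sku < b.sku.
Matched pairs: 13.
Total: 13 rows.

13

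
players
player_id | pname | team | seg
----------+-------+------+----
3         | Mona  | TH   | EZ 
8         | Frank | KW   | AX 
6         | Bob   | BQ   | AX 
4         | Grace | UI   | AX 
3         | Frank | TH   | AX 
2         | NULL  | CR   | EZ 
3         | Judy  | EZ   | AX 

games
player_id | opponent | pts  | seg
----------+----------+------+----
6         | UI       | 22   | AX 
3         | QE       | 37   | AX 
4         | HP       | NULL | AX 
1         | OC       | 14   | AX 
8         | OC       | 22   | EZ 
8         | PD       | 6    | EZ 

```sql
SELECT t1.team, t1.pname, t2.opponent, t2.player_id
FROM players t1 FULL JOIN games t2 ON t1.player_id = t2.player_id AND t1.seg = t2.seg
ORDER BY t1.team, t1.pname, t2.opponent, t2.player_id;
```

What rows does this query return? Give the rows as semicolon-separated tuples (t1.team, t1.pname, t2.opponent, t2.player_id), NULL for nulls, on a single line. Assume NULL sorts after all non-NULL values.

FULL OUTER JOIN keeps every row from both sides; unmatched rows get NULL for the other side's columns.
Matching on t1.player_id = t2.player_id AND t1.seg = t2.seg.
- t1 row (player_id=3, seg=EZ): no match → kept, t2 columns NULL.
- t1 row (player_id=8, seg=AX): no match → kept, t2 columns NULL.
- t1 row (player_id=6, seg=AX): matches 1 t2 row(s) → 1 output row(s).
- t1 row (player_id=4, seg=AX): matches 1 t2 row(s) → 1 output row(s).
- t1 row (player_id=3, seg=AX): matches 1 t2 row(s) → 1 output row(s).
- t1 row (player_id=2, seg=EZ): no match → kept, t2 columns NULL.
- t1 row (player_id=3, seg=AX): matches 1 t2 row(s) → 1 output row(s).
- 3 row(s) from t2 found no t1 partner → padded with NULL.
After projecting and ordering:
t1.team | t1.pname | t2.opponent | t2.player_id
BQ | Bob | UI | 6
CR | NULL | NULL | NULL
EZ | Judy | QE | 3
KW | Frank | NULL | NULL
TH | Frank | QE | 3
TH | Mona | NULL | NULL
UI | Grace | HP | 4
NULL | NULL | OC | 1
NULL | NULL | OC | 8
NULL | NULL | PD | 8

(BQ, Bob, UI, 6); (CR, NULL, NULL, NULL); (EZ, Judy, QE, 3); (KW, Frank, NULL, NULL); (TH, Frank, QE, 3); (TH, Mona, NULL, NULL); (UI, Grace, HP, 4); (NULL, NULL, OC, 1); (NULL, NULL, OC, 8); (NULL, NULL, PD, 8)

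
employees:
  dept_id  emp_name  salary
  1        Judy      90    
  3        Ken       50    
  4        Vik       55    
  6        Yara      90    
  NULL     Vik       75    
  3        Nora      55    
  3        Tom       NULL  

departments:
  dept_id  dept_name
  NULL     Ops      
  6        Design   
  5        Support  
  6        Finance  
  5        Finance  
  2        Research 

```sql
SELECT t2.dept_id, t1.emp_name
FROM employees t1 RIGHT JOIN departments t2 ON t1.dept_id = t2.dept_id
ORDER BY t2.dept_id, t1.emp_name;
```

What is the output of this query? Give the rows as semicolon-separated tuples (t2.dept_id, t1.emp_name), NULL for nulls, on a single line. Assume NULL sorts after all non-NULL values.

RIGHT JOIN keeps every row from `departments`; unmatched rows get NULL for `employees`'s columns.
Matching on t1.dept_id = t2.dept_id. A NULL in a compared column never satisfies the condition.
- t1 row (dept_id=1): no match.
- t1 row (dept_id=3): no match.
- t1 row (dept_id=4): no match.
- t1 row (dept_id=6): matches 2 t2 row(s) → 2 output row(s).
- t1 row (dept_id=NULL): no match.
- t1 row (dept_id=3): no match.
- t1 row (dept_id=3): no match.
- 4 t2 row(s) had no t1 match → kept, t1 columns NULL.
After projecting and ordering:
t2.dept_id | t1.emp_name
2 | NULL
5 | NULL
5 | NULL
6 | Yara
6 | Yara
NULL | NULL

(2, NULL); (5, NULL); (5, NULL); (6, Yara); (6, Yara); (NULL, NULL)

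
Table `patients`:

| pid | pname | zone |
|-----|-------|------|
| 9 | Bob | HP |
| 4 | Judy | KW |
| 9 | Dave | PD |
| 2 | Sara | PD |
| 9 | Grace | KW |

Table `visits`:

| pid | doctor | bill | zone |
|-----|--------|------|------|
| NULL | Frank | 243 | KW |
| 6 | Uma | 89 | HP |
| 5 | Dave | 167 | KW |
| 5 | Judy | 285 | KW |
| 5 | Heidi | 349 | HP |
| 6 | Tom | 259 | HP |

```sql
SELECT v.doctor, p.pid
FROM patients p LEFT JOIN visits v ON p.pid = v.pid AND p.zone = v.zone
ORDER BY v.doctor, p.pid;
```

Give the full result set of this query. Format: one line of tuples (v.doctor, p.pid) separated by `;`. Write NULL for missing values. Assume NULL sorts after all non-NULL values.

(NULL, 2); (NULL, 4); (NULL, 9); (NULL, 9); (NULL, 9)

LEFT JOIN keeps every row from `patients`; unmatched rows get NULL for `visits`'s columns.
Matching on p.pid = v.pid AND p.zone = v.zone. A NULL in a compared column never satisfies the condition.
- pid=9, zone=HP: no v row matches, row kept with v columns NULL.
- pid=4, zone=KW: no v row matches, row kept with v columns NULL.
- pid=9, zone=PD: no v row matches, row kept with v columns NULL.
- pid=2, zone=PD: no v row matches, row kept with v columns NULL.
- pid=9, zone=KW: no v row matches, row kept with v columns NULL.
After projecting and ordering:
v.doctor | p.pid
NULL | 2
NULL | 4
NULL | 9
NULL | 9
NULL | 9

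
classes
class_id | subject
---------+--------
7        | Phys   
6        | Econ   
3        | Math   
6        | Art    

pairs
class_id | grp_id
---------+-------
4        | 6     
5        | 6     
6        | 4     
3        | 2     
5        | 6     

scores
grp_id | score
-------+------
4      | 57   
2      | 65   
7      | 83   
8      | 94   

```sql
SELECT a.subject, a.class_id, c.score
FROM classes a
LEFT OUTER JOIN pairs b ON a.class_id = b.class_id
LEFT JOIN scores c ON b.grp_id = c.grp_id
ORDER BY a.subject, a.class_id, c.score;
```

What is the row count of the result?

Evaluate left to right. First `classes a LEFT JOIN pairs b` on class_id: 4 row(s).
Then LEFT JOIN `scores c` on grp_id: each of those 4 rows is kept; rows whose b.grp_id has no match in c get NULL for c's columns.
Result: 4 row(s).

4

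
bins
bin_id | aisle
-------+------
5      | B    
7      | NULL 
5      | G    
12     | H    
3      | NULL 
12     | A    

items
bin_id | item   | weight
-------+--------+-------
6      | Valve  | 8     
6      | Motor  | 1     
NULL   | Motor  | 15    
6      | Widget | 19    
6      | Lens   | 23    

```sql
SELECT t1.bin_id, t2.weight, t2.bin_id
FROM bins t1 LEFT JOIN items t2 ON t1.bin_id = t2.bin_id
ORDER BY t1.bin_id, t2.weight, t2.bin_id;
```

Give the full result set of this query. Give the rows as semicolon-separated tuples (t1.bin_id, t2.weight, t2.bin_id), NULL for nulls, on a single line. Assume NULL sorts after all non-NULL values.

LEFT JOIN keeps every row from `bins`; unmatched rows get NULL for `items`'s columns.
Matching on t1.bin_id = t2.bin_id. A NULL in a compared column never satisfies the condition.
Matched pairs: 0; unmatched t1 rows kept: 6.

(3, NULL, NULL); (5, NULL, NULL); (5, NULL, NULL); (7, NULL, NULL); (12, NULL, NULL); (12, NULL, NULL)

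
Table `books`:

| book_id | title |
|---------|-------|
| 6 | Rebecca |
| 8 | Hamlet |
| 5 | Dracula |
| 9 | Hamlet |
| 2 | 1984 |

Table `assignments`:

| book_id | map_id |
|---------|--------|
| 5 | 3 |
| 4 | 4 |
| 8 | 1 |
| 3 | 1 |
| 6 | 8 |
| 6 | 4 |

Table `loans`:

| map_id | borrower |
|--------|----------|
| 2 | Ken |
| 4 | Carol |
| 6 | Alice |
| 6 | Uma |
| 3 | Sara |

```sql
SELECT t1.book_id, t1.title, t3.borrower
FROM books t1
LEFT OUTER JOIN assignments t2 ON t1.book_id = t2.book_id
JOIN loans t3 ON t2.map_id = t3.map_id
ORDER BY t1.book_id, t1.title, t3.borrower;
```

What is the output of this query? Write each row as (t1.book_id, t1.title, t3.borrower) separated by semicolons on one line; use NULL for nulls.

(5, Dracula, Sara); (6, Rebecca, Carol)

Evaluate left to right. First `books t1 LEFT JOIN assignments t2` on book_id: 6 row(s).
Then INNER JOIN `loans t3` on map_id: keep only rows whose t2.map_id appears in t3.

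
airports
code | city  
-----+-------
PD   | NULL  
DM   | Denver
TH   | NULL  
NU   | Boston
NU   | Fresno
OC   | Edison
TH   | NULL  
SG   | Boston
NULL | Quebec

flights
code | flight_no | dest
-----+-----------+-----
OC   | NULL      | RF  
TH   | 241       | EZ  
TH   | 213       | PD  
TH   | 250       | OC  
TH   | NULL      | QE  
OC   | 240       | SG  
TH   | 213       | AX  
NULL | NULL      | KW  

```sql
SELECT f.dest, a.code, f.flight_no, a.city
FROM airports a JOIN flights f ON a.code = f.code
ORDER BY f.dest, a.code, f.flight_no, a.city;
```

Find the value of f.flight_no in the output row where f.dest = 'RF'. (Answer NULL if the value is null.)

NULL

INNER JOIN keeps only pairs where the ON condition holds.
Matching on a.code = f.code. A NULL in a compared column never satisfies the condition.
- code=PD: no matching f row, dropped.
- code=DM: no matching f row, dropped.
- code=TH: 5 matching f row(s), so 5 row(s) emitted.
- code=NU: no matching f row, dropped.
- code=NU: no matching f row, dropped.
- code=OC: 2 matching f row(s), so 2 row(s) emitted.
- code=TH: 5 matching f row(s), so 5 row(s) emitted.
- code=SG: no matching f row, dropped.
- code=NULL: no matching f row, dropped.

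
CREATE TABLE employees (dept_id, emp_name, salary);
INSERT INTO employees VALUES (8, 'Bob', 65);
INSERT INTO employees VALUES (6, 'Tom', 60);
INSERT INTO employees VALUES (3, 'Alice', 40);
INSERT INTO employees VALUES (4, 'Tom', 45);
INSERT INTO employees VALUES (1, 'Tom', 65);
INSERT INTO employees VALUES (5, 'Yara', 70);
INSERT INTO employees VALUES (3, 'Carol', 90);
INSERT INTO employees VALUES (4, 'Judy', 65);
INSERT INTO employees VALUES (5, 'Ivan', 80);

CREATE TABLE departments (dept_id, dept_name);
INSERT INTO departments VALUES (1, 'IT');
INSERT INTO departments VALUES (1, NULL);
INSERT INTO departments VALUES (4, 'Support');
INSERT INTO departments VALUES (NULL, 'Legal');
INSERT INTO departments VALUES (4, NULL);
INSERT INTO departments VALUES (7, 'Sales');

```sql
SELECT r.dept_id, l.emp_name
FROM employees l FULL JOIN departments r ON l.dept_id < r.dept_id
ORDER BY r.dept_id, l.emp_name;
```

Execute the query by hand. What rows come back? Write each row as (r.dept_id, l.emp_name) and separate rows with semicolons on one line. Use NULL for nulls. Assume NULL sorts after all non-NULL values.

(1, NULL); (1, NULL); (4, Alice); (4, Alice); (4, Carol); (4, Carol); (4, Tom); (4, Tom); (7, Alice); (7, Carol); (7, Ivan); (7, Judy); (7, Tom); (7, Tom); (7, Tom); (7, Yara); (NULL, Bob); (NULL, NULL)

FULL OUTER JOIN keeps every row from both sides; unmatched rows get NULL for the other side's columns.
Matching on l.dept_id < r.dept_id. A NULL in a compared column never satisfies the condition.
Matched pairs: 14; unmatched l rows kept: 1; unmatched r rows kept: 3.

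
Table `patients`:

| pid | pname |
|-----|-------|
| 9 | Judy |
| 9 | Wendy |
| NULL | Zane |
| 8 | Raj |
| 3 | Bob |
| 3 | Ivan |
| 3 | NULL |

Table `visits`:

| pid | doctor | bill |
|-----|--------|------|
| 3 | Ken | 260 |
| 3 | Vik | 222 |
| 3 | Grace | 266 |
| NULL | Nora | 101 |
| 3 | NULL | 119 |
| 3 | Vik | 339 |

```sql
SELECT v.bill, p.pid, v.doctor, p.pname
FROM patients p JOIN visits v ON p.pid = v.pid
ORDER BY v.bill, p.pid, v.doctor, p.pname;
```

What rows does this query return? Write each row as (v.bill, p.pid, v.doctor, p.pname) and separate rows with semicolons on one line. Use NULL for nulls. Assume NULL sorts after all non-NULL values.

INNER JOIN keeps only pairs where the ON condition holds.
Matching on p.pid = v.pid. A NULL in a compared column never satisfies the condition.
- p[0] pid=9 → no match; dropped.
- p[1] pid=9 → no match; dropped.
- p[2] pid=NULL → no match; dropped.
- p[3] pid=8 → no match; dropped.
- p[4] pid=3 → 5 match(es) in v → 5 row(s).
- p[5] pid=3 → 5 match(es) in v → 5 row(s).
- p[6] pid=3 → 5 match(es) in v → 5 row(s).

(119, 3, NULL, Bob); (119, 3, NULL, Ivan); (119, 3, NULL, NULL); (222, 3, Vik, Bob); (222, 3, Vik, Ivan); (222, 3, Vik, NULL); (260, 3, Ken, Bob); (260, 3, Ken, Ivan); (260, 3, Ken, NULL); (266, 3, Grace, Bob); (266, 3, Grace, Ivan); (266, 3, Grace, NULL); (339, 3, Vik, Bob); (339, 3, Vik, Ivan); (339, 3, Vik, NULL)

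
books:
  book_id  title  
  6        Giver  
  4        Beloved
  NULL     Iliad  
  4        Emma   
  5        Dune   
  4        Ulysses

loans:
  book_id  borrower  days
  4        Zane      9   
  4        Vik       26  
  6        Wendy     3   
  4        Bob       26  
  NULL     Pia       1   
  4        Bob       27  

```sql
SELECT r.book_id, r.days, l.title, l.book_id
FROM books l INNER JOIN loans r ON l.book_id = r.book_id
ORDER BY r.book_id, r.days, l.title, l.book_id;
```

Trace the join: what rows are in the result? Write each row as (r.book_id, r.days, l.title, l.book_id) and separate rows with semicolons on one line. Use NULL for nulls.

INNER JOIN keeps only pairs where the ON condition holds.
Matching on l.book_id = r.book_id. A NULL in a compared column never satisfies the condition.
- l row (book_id=6): matches 1 r row(s) → 1 output row(s).
- l row (book_id=4): matches 4 r row(s) → 4 output row(s).
- l row (book_id=NULL): no match → dropped.
- l row (book_id=4): matches 4 r row(s) → 4 output row(s).
- l row (book_id=5): no match → dropped.
- l row (book_id=4): matches 4 r row(s) → 4 output row(s).

(4, 9, Beloved, 4); (4, 9, Emma, 4); (4, 9, Ulysses, 4); (4, 26, Beloved, 4); (4, 26, Beloved, 4); (4, 26, Emma, 4); (4, 26, Emma, 4); (4, 26, Ulysses, 4); (4, 26, Ulysses, 4); (4, 27, Beloved, 4); (4, 27, Emma, 4); (4, 27, Ulysses, 4); (6, 3, Giver, 6)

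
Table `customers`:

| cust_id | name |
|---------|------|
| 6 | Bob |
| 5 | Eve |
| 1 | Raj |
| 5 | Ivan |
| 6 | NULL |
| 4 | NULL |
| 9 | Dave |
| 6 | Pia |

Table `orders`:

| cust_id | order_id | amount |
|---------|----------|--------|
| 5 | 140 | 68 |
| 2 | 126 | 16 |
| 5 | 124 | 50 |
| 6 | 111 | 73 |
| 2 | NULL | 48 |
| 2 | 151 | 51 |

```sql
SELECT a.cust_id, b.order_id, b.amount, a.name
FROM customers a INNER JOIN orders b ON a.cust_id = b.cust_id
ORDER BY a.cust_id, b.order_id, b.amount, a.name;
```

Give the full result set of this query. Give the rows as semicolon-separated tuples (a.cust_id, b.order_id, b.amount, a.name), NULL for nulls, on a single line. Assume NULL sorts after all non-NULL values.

INNER JOIN keeps only pairs where the ON condition holds.
Matching on a.cust_id = b.cust_id.
Matched pairs: 7.

(5, 124, 50, Eve); (5, 124, 50, Ivan); (5, 140, 68, Eve); (5, 140, 68, Ivan); (6, 111, 73, Bob); (6, 111, 73, Pia); (6, 111, 73, NULL)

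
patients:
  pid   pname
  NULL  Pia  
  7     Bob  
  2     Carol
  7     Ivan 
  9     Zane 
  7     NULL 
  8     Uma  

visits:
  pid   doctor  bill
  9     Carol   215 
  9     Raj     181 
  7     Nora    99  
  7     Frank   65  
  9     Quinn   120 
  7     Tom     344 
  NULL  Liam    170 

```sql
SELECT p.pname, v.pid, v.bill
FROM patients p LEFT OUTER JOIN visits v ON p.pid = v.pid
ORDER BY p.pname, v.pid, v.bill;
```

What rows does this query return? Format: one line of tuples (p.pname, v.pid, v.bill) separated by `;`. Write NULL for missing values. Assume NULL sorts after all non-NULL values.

(Bob, 7, 65); (Bob, 7, 99); (Bob, 7, 344); (Carol, NULL, NULL); (Ivan, 7, 65); (Ivan, 7, 99); (Ivan, 7, 344); (Pia, NULL, NULL); (Uma, NULL, NULL); (Zane, 9, 120); (Zane, 9, 181); (Zane, 9, 215); (NULL, 7, 65); (NULL, 7, 99); (NULL, 7, 344)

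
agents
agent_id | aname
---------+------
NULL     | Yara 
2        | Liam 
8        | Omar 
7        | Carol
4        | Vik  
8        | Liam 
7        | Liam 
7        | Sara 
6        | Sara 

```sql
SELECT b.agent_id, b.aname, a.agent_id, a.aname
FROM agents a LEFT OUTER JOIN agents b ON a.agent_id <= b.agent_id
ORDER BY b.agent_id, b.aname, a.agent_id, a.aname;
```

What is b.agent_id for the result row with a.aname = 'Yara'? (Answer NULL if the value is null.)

NULL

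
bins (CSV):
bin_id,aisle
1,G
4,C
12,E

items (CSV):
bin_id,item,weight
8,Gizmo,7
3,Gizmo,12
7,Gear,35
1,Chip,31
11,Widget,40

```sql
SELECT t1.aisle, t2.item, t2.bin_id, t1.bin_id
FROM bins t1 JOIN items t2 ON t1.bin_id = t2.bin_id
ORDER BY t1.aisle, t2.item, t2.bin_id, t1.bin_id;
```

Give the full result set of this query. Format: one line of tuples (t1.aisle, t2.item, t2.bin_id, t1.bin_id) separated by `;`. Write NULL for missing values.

(G, Chip, 1, 1)

INNER JOIN keeps only pairs where the ON condition holds.
Matching on t1.bin_id = t2.bin_id.
- t1 (bin_id=1) pairs with 1 row(s) of t2.
- t1 (bin_id=4) has no partner → excluded.
- t1 (bin_id=12) has no partner → excluded.
After projecting and ordering:
t1.aisle | t2.item | t2.bin_id | t1.bin_id
G | Chip | 1 | 1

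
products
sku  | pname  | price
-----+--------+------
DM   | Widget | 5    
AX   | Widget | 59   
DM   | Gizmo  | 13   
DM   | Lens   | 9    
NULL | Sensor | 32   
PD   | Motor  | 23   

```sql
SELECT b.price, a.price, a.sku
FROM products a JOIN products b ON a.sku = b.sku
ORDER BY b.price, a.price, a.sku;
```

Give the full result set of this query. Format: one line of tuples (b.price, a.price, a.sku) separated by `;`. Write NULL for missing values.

INNER JOIN keeps only pairs where the ON condition holds.
Matching on a.sku = b.sku. A NULL in a compared column never satisfies the condition.
Matched pairs: 11.

(5, 5, DM); (5, 9, DM); (5, 13, DM); (9, 5, DM); (9, 9, DM); (9, 13, DM); (13, 5, DM); (13, 9, DM); (13, 13, DM); (23, 23, PD); (59, 59, AX)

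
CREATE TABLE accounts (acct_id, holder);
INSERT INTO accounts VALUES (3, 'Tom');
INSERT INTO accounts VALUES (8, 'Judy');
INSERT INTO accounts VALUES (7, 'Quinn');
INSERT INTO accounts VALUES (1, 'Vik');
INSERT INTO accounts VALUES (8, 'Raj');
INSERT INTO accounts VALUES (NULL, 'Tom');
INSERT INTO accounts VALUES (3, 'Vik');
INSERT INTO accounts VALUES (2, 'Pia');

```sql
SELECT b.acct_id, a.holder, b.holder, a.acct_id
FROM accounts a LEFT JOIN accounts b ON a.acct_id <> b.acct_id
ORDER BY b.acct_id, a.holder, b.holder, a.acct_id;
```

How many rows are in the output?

LEFT JOIN keeps every row from `accounts a`; unmatched rows get NULL for `accounts b`'s columns.
Matching on a.acct_id <> b.acct_id. A NULL in a compared column never satisfies the condition.
- a (acct_id=3) pairs with 5 row(s) of b.
- a (acct_id=8) pairs with 5 row(s) of b.
- a (acct_id=7) pairs with 6 row(s) of b.
- a (acct_id=1) pairs with 6 row(s) of b.
- a (acct_id=8) pairs with 5 row(s) of b.
- a (acct_id=NULL) has no partner → padded with NULL.
- a (acct_id=3) pairs with 5 row(s) of b.
- a (acct_id=2) pairs with 6 row(s) of b.
Total: 38 matched + 1 padded = 39 rows.

39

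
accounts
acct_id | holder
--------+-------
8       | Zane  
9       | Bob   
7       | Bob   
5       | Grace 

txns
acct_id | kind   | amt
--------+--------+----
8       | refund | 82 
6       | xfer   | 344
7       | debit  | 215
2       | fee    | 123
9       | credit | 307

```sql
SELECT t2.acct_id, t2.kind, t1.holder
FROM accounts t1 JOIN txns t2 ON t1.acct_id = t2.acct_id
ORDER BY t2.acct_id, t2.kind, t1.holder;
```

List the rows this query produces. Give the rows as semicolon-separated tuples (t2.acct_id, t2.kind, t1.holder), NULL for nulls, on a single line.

INNER JOIN keeps only pairs where the ON condition holds.
Matching on t1.acct_id = t2.acct_id.
Matched pairs: 3.

(7, debit, Bob); (8, refund, Zane); (9, credit, Bob)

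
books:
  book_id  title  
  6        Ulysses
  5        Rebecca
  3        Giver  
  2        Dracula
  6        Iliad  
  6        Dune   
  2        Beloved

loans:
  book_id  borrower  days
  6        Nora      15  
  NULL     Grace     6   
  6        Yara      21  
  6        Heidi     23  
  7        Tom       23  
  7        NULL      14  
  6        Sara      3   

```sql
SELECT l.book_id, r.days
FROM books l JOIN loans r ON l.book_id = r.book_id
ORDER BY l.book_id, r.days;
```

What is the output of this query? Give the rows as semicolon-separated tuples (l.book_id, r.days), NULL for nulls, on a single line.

INNER JOIN keeps only pairs where the ON condition holds.
Matching on l.book_id = r.book_id. A NULL in a compared column never satisfies the condition.
- book_id=6: 4 matching r row(s), so 4 row(s) emitted.
- book_id=5: no matching r row, dropped.
- book_id=3: no matching r row, dropped.
- book_id=2: no matching r row, dropped.
- book_id=6: 4 matching r row(s), so 4 row(s) emitted.
- book_id=6: 4 matching r row(s), so 4 row(s) emitted.
- book_id=2: no matching r row, dropped.

(6, 3); (6, 3); (6, 3); (6, 15); (6, 15); (6, 15); (6, 21); (6, 21); (6, 21); (6, 23); (6, 23); (6, 23)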